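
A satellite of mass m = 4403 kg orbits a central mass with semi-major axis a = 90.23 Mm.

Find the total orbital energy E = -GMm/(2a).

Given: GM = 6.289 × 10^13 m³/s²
a = 90.23 Mm = 9.023 × 10^7 m
GM = 6.289 × 10^13 m³/s²
2a = 1.8046 × 10^8 m
GMm = 6.289 × 10^13 × 4403 = 2.76905 × 10^17 m³·kg/s²
E = −GMm/(2a) = -1.53444 × 10^9 J ≈ -1.534 GJ

Final answer: -1.534 GJ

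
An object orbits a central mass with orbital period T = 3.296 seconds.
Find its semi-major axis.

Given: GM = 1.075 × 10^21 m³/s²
T = 3.296 seconds
GM = 1.075 × 10^21 m³/s²
Kepler's third law: a³ = GM T² / (4π²)
T² = 10.8636 s²
a³ = (1.075 × 10^21) × 10.8636 / (4π²) = 2.95817 × 10^20 m³
a = (a³)^(1/3) = 6.66307 × 10^6 m ≈ 6.663 Mm

Final answer: 6.663 Mm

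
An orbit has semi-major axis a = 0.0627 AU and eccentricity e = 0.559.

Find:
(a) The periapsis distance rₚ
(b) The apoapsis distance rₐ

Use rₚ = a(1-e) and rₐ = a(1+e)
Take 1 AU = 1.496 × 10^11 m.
a = 0.0627 AU = 9.37992 × 10^9 m
e = 0.559:  1 − e = 0.441,  1 + e = 1.559
(a) rₚ = a(1 − e) = 9.37992 × 10^9 m × 0.441 = 4.13654 × 10^9 m ≈ 0.02765 AU
(b) rₐ = a(1 + e) = 9.37992 × 10^9 m × 1.559 = 1.46233 × 10^10 m ≈ 0.09775 AU

Final answer:
(a) rₚ = 0.02765 AU
(b) rₐ = 0.09775 AU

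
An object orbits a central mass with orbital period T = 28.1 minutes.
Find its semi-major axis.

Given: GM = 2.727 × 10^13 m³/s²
T = 28.1 minutes = 1686 s
GM = 2.727 × 10^13 m³/s²
Kepler's third law: a³ = GM T² / (4π²)
T² = 2.8426 × 10^6 s²
a³ = (2.727 × 10^13) × (2.8426 × 10^6) / (4π²) = 1.96354 × 10^18 m³
a = (a³)^(1/3) = 1.25222 × 10^6 m ≈ 1.252 Mm

Final answer: 1.252 Mm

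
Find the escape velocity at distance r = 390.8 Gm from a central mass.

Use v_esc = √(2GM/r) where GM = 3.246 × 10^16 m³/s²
r = 390.8 Gm = 3.908 × 10^11 m
GM = 3.246 × 10^16 m³/s²
2GM/r = 2 × (3.246 × 10^16) / (3.908 × 10^11) = 166121 m²/s²
v_esc = √(2GM/r) = 407.579 m/s ≈ 407.6 m/s

Final answer: 407.6 m/s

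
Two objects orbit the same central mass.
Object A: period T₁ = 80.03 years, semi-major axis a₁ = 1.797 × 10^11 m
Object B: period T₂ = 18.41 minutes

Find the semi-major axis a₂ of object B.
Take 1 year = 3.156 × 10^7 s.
T₁ = 80.03 years = 2.52575 × 10^9 s
T₂ = 18.41 minutes = 1104.6 s
a₁ = 1.797 × 10^11 m
Kepler's third law: (T₂/T₁)² = (a₂/a₁)³  ⇒  a₂ = a₁ (T₂/T₁)^(2/3)
T₂/T₁ = 4.37336 × 10^-7
(T₂/T₁)^(2/3) = 5.76161 × 10^-5
a₂ = 1.797 × 10^11 m × 5.76161 × 10^-5 = 1.03536 × 10^7 m ≈ 1.035 × 10^7 m

Final answer: a₂ = 1.035 × 10^7 m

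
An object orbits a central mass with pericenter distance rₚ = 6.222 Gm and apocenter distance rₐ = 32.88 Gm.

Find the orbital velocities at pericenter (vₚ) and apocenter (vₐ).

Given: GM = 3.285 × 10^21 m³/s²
rₚ = 6.222 Gm = 6.222 × 10^9 m
rₐ = 32.88 Gm = 3.288 × 10^10 m
GM = 3.285 × 10^21 m³/s²
a = (rₚ + rₐ)/2 = 1.9551 × 10^10 m
Vis-viva: v² = GM (2/r − 1/a)
vₚ² = 3.285 × 10^21 × (3.2144 × 10^-10 − 5.11483 × 10^-11) = 8.87908 × 10^11 m²/s²
vₚ = 942289 m/s ≈ 942.3 km/s
vₐ² = 3.285 × 10^21 × (6.08273 × 10^-11 − 5.11483 × 10^-11) = 3.17954 × 10^10 m²/s²
vₐ = 178313 m/s ≈ 178.3 km/s

Final answer: vₚ = 942.3 km/s, vₐ = 178.3 km/s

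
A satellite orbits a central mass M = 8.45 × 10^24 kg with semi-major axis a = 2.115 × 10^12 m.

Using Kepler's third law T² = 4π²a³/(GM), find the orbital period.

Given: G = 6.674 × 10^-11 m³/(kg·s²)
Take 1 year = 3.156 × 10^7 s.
M = 8.45 × 10^24 kg
GM = G × M = 6.674 × 10^-11 × 8.45 × 10^24 = 5.63953 × 10^14 m³/s²
a = 2.115 × 10^12 m
a³ = 9.46087 × 10^36 m³
T = 2π √(a³/GM) = 2π √((9.46087 × 10^36) / (5.63953 × 10^14)) = 2π × 1.29522 × 10^11 s
T = 8.13812 × 10^11 s ≈ 2.579 × 10^4 years

Final answer: 2.579 × 10^4 years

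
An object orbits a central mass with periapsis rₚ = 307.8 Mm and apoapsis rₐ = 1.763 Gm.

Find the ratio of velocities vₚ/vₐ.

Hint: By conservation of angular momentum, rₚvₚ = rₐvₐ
rₚ = 307.8 Mm = 3.078 × 10^8 m
rₐ = 1.763 Gm = 1.763 × 10^9 m
rₚvₚ = rₐvₐ  ⇒  vₚ/vₐ = rₐ/rₚ
vₚ/vₐ = (1.763 × 10^9) / (3.078 × 10^8) = 5.72775

Final answer: vₚ/vₐ = 5.728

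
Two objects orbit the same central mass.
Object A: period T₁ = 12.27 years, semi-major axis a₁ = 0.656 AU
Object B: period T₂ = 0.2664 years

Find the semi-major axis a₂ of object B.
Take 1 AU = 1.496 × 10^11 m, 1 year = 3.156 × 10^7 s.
T₁ = 12.27 years = 3.87241 × 10^8 s
T₂ = 0.2664 years = 8.40758 × 10^6 s
a₁ = 0.656 AU = 9.81376 × 10^10 m
Kepler's third law: (T₂/T₁)² = (a₂/a₁)³  ⇒  a₂ = a₁ (T₂/T₁)^(2/3)
T₂/T₁ = 0.0217115
(T₂/T₁)^(2/3) = 0.0778263
a₂ = 9.81376 × 10^10 m × 0.0778263 = 7.63769 × 10^9 m ≈ 0.05105 AU

Final answer: a₂ = 0.05105 AU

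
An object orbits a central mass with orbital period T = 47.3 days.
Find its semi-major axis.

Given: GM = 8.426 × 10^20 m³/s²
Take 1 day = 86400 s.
T = 47.3 days = 4.08672 × 10^6 s
GM = 8.426 × 10^20 m³/s²
Kepler's third law: a³ = GM T² / (4π²)
T² = 1.67013 × 10^13 s²
a³ = (8.426 × 10^20) × (1.67013 × 10^13) / (4π²) = 3.56461 × 10^32 m³
a = (a³)^(1/3) = 7.0904 × 10^10 m ≈ 70.9 Gm

Final answer: 70.9 Gm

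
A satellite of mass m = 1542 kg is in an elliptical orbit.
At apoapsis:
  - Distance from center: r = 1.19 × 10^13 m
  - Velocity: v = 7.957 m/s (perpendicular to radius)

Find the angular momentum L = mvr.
r = 1.19 × 10^13 m
v = 7.957 m/s
vr = 7.957 × 1.19 × 10^13 = 9.46883 × 10^13 m²/s
L = m × vr = 1542 × 9.46883 × 10^13 = 1.46009 × 10^17 kg·m²/s ≈ 1.46 × 10^17 kg·m²/s

Final answer: L = 1.46 × 10^17 kg·m²/s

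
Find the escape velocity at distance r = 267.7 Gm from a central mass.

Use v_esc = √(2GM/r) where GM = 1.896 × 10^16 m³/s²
r = 267.7 Gm = 2.677 × 10^11 m
GM = 1.896 × 10^16 m³/s²
2GM/r = 2 × (1.896 × 10^16) / (2.677 × 10^11) = 141651 m²/s²
v_esc = √(2GM/r) = 376.366 m/s ≈ 376.4 m/s

Final answer: 376.4 m/s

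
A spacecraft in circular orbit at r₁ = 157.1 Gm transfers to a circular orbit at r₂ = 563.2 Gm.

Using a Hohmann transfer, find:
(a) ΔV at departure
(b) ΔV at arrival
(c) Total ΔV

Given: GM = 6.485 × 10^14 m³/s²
r₁ = 157.1 Gm = 1.571 × 10^11 m
r₂ = 563.2 Gm = 5.632 × 10^11 m
GM = 6.485 × 10^14 m³/s²
Transfer ellipse: a_t = (r₁ + r₂)/2 = 3.6015 × 10^11 m
Circular speed at r₁: v₁ = √(GM/r₁) = 64.2491 m/s
Transfer speed at r₁ (periapsis): v₁ₜ = √(GM(2/r₁ − 1/a_t)) = 80.3446 m/s
(a) ΔV₁ = v₁ₜ − v₁ = 16.0955 m/s ≈ 16.1 m/s
Circular speed at r₂: v₂ = √(GM/r₂) = 33.9331 m/s
Transfer speed at r₂ (apoapsis): v₂ₜ = √(GM(2/r₂ − 1/a_t)) = 22.4115 m/s
(b) ΔV₂ = v₂ − v₂ₜ = 11.5217 m/s ≈ 11.52 m/s
(c) ΔV_total = ΔV₁ + ΔV₂ = 27.6171 m/s ≈ 27.62 m/s

Final answer:
(a) ΔV₁ = 16.1 m/s
(b) ΔV₂ = 11.52 m/s
(c) ΔV_total = 27.62 m/s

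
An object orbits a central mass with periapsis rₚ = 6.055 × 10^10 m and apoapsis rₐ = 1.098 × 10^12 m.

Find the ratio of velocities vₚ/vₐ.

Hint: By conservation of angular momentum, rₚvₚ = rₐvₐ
rₚ = 6.055 × 10^10 m
rₐ = 1.098 × 10^12 m
rₚvₚ = rₐvₐ  ⇒  vₚ/vₐ = rₐ/rₚ
vₚ/vₐ = (1.098 × 10^12) / (6.055 × 10^10) = 18.1338

Final answer: vₚ/vₐ = 18.13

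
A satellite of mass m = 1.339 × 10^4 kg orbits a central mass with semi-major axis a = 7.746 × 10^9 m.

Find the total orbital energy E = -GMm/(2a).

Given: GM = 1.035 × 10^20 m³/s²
a = 7.746 × 10^9 m
GM = 1.035 × 10^20 m³/s²
2a = 1.5492 × 10^10 m
GMm = 1.035 × 10^20 × 13390 = 1.38587 × 10^24 m³·kg/s²
E = −GMm/(2a) = -8.94568 × 10^13 J ≈ -89.46 TJ

Final answer: -89.46 TJ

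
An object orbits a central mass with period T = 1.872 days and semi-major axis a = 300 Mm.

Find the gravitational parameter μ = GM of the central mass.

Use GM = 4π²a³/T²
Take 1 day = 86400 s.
T = 1.872 days = 161741 s
a = 300 Mm = 3 × 10^8 m
a³ = 2.7 × 10^25 m³
T² = 2.61601 × 10^10 s²
GM = 4π² × (2.7 × 10^25) / (2.61601 × 10^10) = 4.07459 × 10^16 m³/s²
GM ≈ 4.075 × 10^16 m³/s²

Final answer: GM = 4.075 × 10^16 m³/s²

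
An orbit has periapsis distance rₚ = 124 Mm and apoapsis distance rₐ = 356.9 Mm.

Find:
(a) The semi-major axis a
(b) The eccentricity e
rₚ = 124 Mm = 1.24 × 10^8 m
rₐ = 356.9 Mm = 3.569 × 10^8 m
(a) a = (rₚ + rₐ)/2 = 2.4045 × 10^8 m ≈ 240.4 Mm
(b) e = (rₐ − rₚ)/(rₐ + rₚ) = (2.329 × 10^8) / (4.809 × 10^8) = 0.4843

Final answer:
(a) a = 240.4 Mm
(b) e = 0.4843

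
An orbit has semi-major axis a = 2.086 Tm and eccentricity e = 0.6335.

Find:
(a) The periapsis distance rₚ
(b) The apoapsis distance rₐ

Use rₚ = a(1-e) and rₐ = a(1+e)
a = 2.086 Tm = 2.086 × 10^12 m
e = 0.6335:  1 − e = 0.3665,  1 + e = 1.6335
(a) rₚ = a(1 − e) = 2.086 × 10^12 m × 0.3665 = 7.64519 × 10^11 m ≈ 764.5 Gm
(b) rₐ = a(1 + e) = 2.086 × 10^12 m × 1.6335 = 3.40748 × 10^12 m ≈ 3.407 Tm

Final answer:
(a) rₚ = 764.5 Gm
(b) rₐ = 3.407 Tm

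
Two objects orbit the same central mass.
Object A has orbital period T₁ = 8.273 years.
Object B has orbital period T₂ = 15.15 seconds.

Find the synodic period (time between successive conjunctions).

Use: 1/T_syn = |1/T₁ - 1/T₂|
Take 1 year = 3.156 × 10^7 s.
T₁ = 8.273 years = 2.61096 × 10^8 s
T₂ = 15.15 seconds
1/T₁ = 3.83001 × 10^-9 s⁻¹
1/T₂ = 0.0660066 s⁻¹
|1/T₁ − 1/T₂| = 0.0660066 s⁻¹
T_syn = 1 / |1/T₁ − 1/T₂| = 15.15 s ≈ 15.15 seconds

Final answer: T_syn = 15.15 seconds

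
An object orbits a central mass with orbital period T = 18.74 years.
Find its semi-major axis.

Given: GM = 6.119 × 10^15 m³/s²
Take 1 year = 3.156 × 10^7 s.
T = 18.74 years = 5.91434 × 10^8 s
GM = 6.119 × 10^15 m³/s²
Kepler's third law: a³ = GM T² / (4π²)
T² = 3.49795 × 10^17 s²
a³ = (6.119 × 10^15) × (3.49795 × 10^17) / (4π²) = 5.42168 × 10^31 m³
a = (a³)^(1/3) = 3.78481 × 10^10 m ≈ 37.85 Gm

Final answer: 37.85 Gm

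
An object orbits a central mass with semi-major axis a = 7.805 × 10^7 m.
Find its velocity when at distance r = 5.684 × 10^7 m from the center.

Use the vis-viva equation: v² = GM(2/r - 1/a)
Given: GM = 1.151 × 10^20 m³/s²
a = 7.805 × 10^7 m
r = 5.684 × 10^7 m
GM = 1.151 × 10^20 m³/s²
2/r − 1/a = 3.51865 × 10^-8 − 1.28123 × 10^-8 = 2.23742 × 10^-8 m⁻¹
v² = GM (2/r − 1/a) = 2.57527 × 10^12 m²/s²
v = 1.60476 × 10^6 m/s ≈ 1605 km/s

Final answer: 1605 km/s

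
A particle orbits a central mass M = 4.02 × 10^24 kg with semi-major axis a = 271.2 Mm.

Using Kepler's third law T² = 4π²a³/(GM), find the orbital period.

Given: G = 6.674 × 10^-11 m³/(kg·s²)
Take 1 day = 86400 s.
M = 4.02 × 10^24 kg
GM = G × M = 6.674 × 10^-11 × 4.02 × 10^24 = 2.68295 × 10^14 m³/s²
a = 271.2 Mm = 2.712 × 10^8 m
a³ = 1.99466 × 10^25 m³
T = 2π √(a³/GM) = 2π √((1.99466 × 10^25) / (2.68295 × 10^14)) = 2π × 272664 s
T = 1.7132 × 10^6 s ≈ 19.83 days

Final answer: 19.83 days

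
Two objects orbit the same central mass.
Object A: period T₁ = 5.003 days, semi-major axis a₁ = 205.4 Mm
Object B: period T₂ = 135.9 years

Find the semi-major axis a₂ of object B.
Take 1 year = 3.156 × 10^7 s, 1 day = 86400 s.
T₁ = 5.003 days = 432259 s
T₂ = 135.9 years = 4.289 × 10^9 s
a₁ = 205.4 Mm = 2.054 × 10^8 m
Kepler's third law: (T₂/T₁)² = (a₂/a₁)³  ⇒  a₂ = a₁ (T₂/T₁)^(2/3)
T₂/T₁ = 9922.3
(T₂/T₁)^(2/3) = 461.751
a₂ = 2.054 × 10^8 m × 461.751 = 9.48437 × 10^10 m ≈ 94.84 Gm

Final answer: a₂ = 94.84 Gm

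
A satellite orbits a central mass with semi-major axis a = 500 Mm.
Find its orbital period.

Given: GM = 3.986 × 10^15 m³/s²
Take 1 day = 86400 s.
a = 500 Mm = 5 × 10^8 m
GM = 3.986 × 10^15 m³/s²
a³ = 1.25 × 10^26 m³
T = 2π √(a³/GM) = 2π √((1.25 × 10^26) / (3.986 × 10^15)) = 2π × 177087 s
T = 1.11267 × 10^6 s ≈ 12.88 days

Final answer: 12.88 days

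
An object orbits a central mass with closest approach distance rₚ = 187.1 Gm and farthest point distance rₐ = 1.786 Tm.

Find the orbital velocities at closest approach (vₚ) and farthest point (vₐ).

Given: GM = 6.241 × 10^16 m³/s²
rₚ = 187.1 Gm = 1.871 × 10^11 m
rₐ = 1.786 Tm = 1.786 × 10^12 m
GM = 6.241 × 10^16 m³/s²
a = (rₚ + rₐ)/2 = 9.8655 × 10^11 m
Vis-viva: v² = GM (2/r − 1/a)
vₚ² = 6.241 × 10^16 × (1.06895 × 10^-11 − 1.01363 × 10^-12) = 603869 m²/s²
vₚ = 777.09 m/s ≈ 777.1 m/s
vₐ² = 6.241 × 10^16 × (1.11982 × 10^-12 − 1.01363 × 10^-12) = 6627.16 m²/s²
vₐ = 81.4074 m/s ≈ 81.41 m/s

Final answer: vₚ = 777.1 m/s, vₐ = 81.41 m/s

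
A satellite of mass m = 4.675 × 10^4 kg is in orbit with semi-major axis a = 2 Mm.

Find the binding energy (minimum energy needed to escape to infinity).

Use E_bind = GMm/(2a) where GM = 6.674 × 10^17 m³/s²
a = 2 Mm = 2 × 10^6 m
GM = 6.674 × 10^17 m³/s²
m = 4.675 × 10^4 kg
GMm = 6.674 × 10^17 × 46750 = 3.12009 × 10^22 m³·kg/s²
2a = 4 × 10^6 m
E_bind = GMm/(2a) = 7.80024 × 10^15 J ≈ 7.8 PJ

Final answer: 7.8 PJ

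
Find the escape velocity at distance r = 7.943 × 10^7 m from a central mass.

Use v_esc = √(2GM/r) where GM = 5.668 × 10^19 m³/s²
r = 7.943 × 10^7 m
GM = 5.668 × 10^19 m³/s²
2GM/r = 2 × (5.668 × 10^19) / (7.943 × 10^7) = 1.42717 × 10^12 m²/s²
v_esc = √(2GM/r) = 1.19464 × 10^6 m/s ≈ 1195 km/s

Final answer: 1195 km/s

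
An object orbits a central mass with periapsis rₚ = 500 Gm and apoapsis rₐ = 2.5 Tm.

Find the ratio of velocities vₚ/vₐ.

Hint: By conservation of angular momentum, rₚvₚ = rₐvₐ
rₚ = 500 Gm = 5 × 10^11 m
rₐ = 2.5 Tm = 2.5 × 10^12 m
rₚvₚ = rₐvₐ  ⇒  vₚ/vₐ = rₐ/rₚ
vₚ/vₐ = (2.5 × 10^12) / (5 × 10^11) = 5

Final answer: vₚ/vₐ = 5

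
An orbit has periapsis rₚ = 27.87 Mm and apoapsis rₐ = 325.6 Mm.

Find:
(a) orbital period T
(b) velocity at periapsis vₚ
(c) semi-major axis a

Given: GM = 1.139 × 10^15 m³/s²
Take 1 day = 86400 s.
rₚ = 27.87 Mm = 2.787 × 10^7 m
rₐ = 325.6 Mm = 3.256 × 10^8 m
GM = 1.139 × 10^15 m³/s²
a = (rₚ + rₐ)/2 = 1.76735 × 10^8 m
e = (rₐ − rₚ)/(rₐ + rₚ) = (2.9773 × 10^8) / (3.5347 × 10^8) = 0.842306
(a) a³ = 5.52036 × 10^24 m³;  T = 2π √(a³/GM) = 2π × 69618.1 s = 437423 s ≈ 5.063 days
(b) vₚ² = GM (2/rₚ − 1/a) = 1.139 × 10^15 × (7.17618 × 10^-8 − 5.65819 × 10^-9) = 7.5292 × 10^7 m²/s²;  vₚ = 8677.09 m/s ≈ 8.677 km/s
(c) a = 1.76735 × 10^8 m ≈ 176.7 Mm

Final answer:
(a) orbital period T = 5.063 days
(b) velocity at periapsis vₚ = 8.677 km/s
(c) semi-major axis a = 176.7 Mm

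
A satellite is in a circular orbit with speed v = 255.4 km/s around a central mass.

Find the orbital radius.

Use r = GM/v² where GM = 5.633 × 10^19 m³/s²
v = 255.4 km/s = 255400 m/s
GM = 5.633 × 10^19 m³/s²
v² = 6.52292 × 10^10 m²/s²
r = GM/v² = (5.633 × 10^19) / (6.52292 × 10^10) = 8.63571 × 10^8 m ≈ 863.6 Mm

Final answer: 863.6 Mm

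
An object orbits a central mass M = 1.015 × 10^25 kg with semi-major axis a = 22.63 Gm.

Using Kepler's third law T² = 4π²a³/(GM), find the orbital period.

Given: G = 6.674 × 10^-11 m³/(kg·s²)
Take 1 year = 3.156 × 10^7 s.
M = 1.015 × 10^25 kg
GM = G × M = 6.674 × 10^-11 × 1.015 × 10^25 = 6.77411 × 10^14 m³/s²
a = 22.63 Gm = 2.263 × 10^10 m
a³ = 1.15892 × 10^31 m³
T = 2π √(a³/GM) = 2π √((1.15892 × 10^31) / (6.77411 × 10^14)) = 2π × 1.30798 × 10^8 s
T = 8.21827 × 10^8 s ≈ 26.04 years

Final answer: 26.04 years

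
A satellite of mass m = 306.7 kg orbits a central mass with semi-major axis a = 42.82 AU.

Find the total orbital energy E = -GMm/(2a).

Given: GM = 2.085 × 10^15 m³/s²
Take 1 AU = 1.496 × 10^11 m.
a = 42.82 AU = 6.40587 × 10^12 m
GM = 2.085 × 10^15 m³/s²
2a = 1.28117 × 10^13 m
GMm = 2.085 × 10^15 × 306.7 = 6.3947 × 10^17 m³·kg/s²
E = −GMm/(2a) = -49912.8 J ≈ -49.91 kJ

Final answer: -49.91 kJ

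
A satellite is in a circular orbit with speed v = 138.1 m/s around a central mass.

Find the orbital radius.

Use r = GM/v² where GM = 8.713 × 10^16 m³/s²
v = 138.1 m/s
GM = 8.713 × 10^16 m³/s²
v² = 19071.6 m²/s²
r = GM/v² = (8.713 × 10^16) / 19071.6 = 4.56857 × 10^12 m ≈ 4.569 Tm

Final answer: 4.569 Tm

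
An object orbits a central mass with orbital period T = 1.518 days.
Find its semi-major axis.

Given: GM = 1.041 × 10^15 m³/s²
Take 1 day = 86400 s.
T = 1.518 days = 131155 s
GM = 1.041 × 10^15 m³/s²
Kepler's third law: a³ = GM T² / (4π²)
T² = 1.72017 × 10^10 s²
a³ = (1.041 × 10^15) × (1.72017 × 10^10) / (4π²) = 4.53588 × 10^23 m³
a = (a³)^(1/3) = 7.68341 × 10^7 m ≈ 76.83 Mm

Final answer: 76.83 Mm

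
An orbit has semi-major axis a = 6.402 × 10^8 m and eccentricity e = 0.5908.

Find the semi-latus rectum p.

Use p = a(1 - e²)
a = 6.402 × 10^8 m
e = 0.5908,  e² = 0.349045,  1 − e² = 0.650955
p = a(1 − e²) = 6.402 × 10^8 m × 0.650955 = 4.16742 × 10^8 m ≈ 4.167 × 10^8 m

Final answer: p = 4.167 × 10^8 m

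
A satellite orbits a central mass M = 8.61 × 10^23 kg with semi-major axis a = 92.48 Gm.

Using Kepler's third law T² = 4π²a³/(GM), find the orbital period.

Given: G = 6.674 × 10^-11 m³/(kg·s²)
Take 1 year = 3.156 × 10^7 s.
M = 8.61 × 10^23 kg
GM = G × M = 6.674 × 10^-11 × 8.61 × 10^23 = 5.74631 × 10^13 m³/s²
a = 92.48 Gm = 9.248 × 10^10 m
a³ = 7.9094 × 10^32 m³
T = 2π √(a³/GM) = 2π √((7.9094 × 10^32) / (5.74631 × 10^13)) = 2π × 3.71003 × 10^9 s
T = 2.33108 × 10^10 s ≈ 738.6 years

Final answer: 738.6 years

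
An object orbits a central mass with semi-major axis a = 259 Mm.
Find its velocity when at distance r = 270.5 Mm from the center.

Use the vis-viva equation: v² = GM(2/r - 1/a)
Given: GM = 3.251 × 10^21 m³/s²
a = 259 Mm = 2.59 × 10^8 m
r = 270.5 Mm = 2.705 × 10^8 m
GM = 3.251 × 10^21 m³/s²
2/r − 1/a = 7.39372 × 10^-9 − 3.861 × 10^-9 = 3.53271 × 10^-9 m⁻¹
v² = GM (2/r − 1/a) = 1.14848 × 10^13 m²/s²
v = 3.38893 × 10^6 m/s ≈ 3389 km/s

Final answer: 3389 km/s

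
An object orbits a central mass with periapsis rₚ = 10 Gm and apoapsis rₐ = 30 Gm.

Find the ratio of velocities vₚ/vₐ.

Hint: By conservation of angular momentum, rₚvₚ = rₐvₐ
rₚ = 10 Gm = 1 × 10^10 m
rₐ = 30 Gm = 3 × 10^10 m
rₚvₚ = rₐvₐ  ⇒  vₚ/vₐ = rₐ/rₚ
vₚ/vₐ = (3 × 10^10) / (1 × 10^10) = 3

Final answer: vₚ/vₐ = 3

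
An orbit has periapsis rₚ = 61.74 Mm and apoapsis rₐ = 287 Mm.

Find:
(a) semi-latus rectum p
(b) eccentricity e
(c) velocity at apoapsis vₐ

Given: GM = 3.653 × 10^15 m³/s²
rₚ = 61.74 Mm = 6.174 × 10^7 m
rₐ = 287 Mm = 2.87 × 10^8 m
GM = 3.653 × 10^15 m³/s²
a = (rₚ + rₐ)/2 = 1.7437 × 10^8 m
e = (rₐ − rₚ)/(rₐ + rₚ) = (2.2526 × 10^8) / (3.4874 × 10^8) = 0.645925
(a) 1 − e² = 0.58278;  p = a(1 − e²) = 1.7437 × 10^8 × 0.58278 = 1.01619 × 10^8 m ≈ 101.6 Mm
(b) e = 0.645925 ≈ 0.6459
(c) vₐ² = GM (2/rₐ − 1/a) = 3.653 × 10^15 × (6.96864 × 10^-9 − 5.73493 × 10^-9) = 4.50674 × 10^6 m²/s²;  vₐ = 2122.91 m/s ≈ 2.123 km/s

Final answer:
(a) semi-latus rectum p = 101.6 Mm
(b) eccentricity e = 0.6459
(c) velocity at apoapsis vₐ = 2.123 km/s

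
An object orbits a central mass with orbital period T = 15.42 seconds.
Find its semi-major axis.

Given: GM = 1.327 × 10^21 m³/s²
T = 15.42 seconds
GM = 1.327 × 10^21 m³/s²
Kepler's third law: a³ = GM T² / (4π²)
T² = 237.776 s²
a³ = (1.327 × 10^21) × 237.776 / (4π²) = 7.99245 × 10^21 m³
a = (a³)^(1/3) = 1.99937 × 10^7 m ≈ 19.99 Mm

Final answer: 19.99 Mm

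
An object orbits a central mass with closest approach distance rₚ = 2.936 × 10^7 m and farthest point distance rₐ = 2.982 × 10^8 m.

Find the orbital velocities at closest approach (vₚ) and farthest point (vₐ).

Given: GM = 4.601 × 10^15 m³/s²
rₚ = 2.936 × 10^7 m
rₐ = 2.982 × 10^8 m
GM = 4.601 × 10^15 m³/s²
a = (rₚ + rₐ)/2 = 1.6378 × 10^8 m
Vis-viva: v² = GM (2/r − 1/a)
vₚ² = 4.601 × 10^15 × (6.81199 × 10^-8 − 6.10575 × 10^-9) = 2.85327 × 10^8 m²/s²
vₚ = 16891.6 m/s ≈ 16.89 km/s
vₐ² = 4.601 × 10^15 × (6.70691 × 10^-9 − 6.10575 × 10^-9) = 2.76592 × 10^6 m²/s²
vₐ = 1663.11 m/s ≈ 1.663 km/s

Final answer: vₚ = 16.89 km/s, vₐ = 1.663 km/s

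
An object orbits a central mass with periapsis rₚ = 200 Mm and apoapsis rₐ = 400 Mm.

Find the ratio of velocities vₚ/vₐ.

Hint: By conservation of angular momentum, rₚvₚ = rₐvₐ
rₚ = 200 Mm = 2 × 10^8 m
rₐ = 400 Mm = 4 × 10^8 m
rₚvₚ = rₐvₐ  ⇒  vₚ/vₐ = rₐ/rₚ
vₚ/vₐ = (4 × 10^8) / (2 × 10^8) = 2

Final answer: vₚ/vₐ = 2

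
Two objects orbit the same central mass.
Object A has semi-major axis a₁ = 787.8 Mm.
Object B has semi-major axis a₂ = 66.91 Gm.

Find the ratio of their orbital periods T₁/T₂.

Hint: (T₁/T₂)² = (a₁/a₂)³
a₁ = 787.8 Mm = 7.878 × 10^8 m
a₂ = 66.91 Gm = 6.691 × 10^10 m
a₁/a₂ = 0.011774
T₁/T₂ = (a₁/a₂)^(3/2) = (0.011774)^1.5 = 0.00127758

Final answer: T₁/T₂ = 0.001278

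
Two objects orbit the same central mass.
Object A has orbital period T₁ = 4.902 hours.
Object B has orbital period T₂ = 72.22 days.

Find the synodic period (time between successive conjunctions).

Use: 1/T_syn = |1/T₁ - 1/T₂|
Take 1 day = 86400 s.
T₁ = 4.902 hours = 17647.2 s
T₂ = 72.22 days = 6.23981 × 10^6 s
1/T₁ = 5.66662 × 10^-5 s⁻¹
1/T₂ = 1.60261 × 10^-7 s⁻¹
|1/T₁ − 1/T₂| = 5.6506 × 10^-5 s⁻¹
T_syn = 1 / |1/T₁ − 1/T₂| = 17697.3 s ≈ 4.916 hours

Final answer: T_syn = 4.916 hours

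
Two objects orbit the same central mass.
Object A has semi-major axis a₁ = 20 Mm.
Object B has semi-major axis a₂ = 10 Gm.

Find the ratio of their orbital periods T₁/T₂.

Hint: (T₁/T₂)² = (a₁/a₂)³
a₁ = 20 Mm = 2 × 10^7 m
a₂ = 10 Gm = 1 × 10^10 m
a₁/a₂ = 0.002
T₁/T₂ = (a₁/a₂)^(3/2) = (0.002)^1.5 = 8.94427 × 10^-5

Final answer: T₁/T₂ = 8.944 × 10^-5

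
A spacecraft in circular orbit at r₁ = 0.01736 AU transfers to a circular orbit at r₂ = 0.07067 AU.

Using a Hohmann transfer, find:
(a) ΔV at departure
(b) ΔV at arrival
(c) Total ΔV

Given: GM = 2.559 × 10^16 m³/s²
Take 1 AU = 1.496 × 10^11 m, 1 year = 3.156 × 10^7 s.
r₁ = 0.01736 AU = 2.59706 × 10^9 m
r₂ = 0.07067 AU = 1.05722 × 10^10 m
GM = 2.559 × 10^16 m³/s²
Transfer ellipse: a_t = (r₁ + r₂)/2 = 6.58464 × 10^9 m
Circular speed at r₁: v₁ = √(GM/r₁) = 3139.02 m/s
Transfer speed at r₁ (periapsis): v₁ₜ = √(GM(2/r₁ − 1/a_t)) = 3977.51 m/s
(a) ΔV₁ = v₁ₜ − v₁ = 838.491 m/s ≈ 0.1769 AU/year
Circular speed at r₂: v₂ = √(GM/r₂) = 1555.79 m/s
Transfer speed at r₂ (apoapsis): v₂ₜ = √(GM(2/r₂ − 1/a_t)) = 977.071 m/s
(b) ΔV₂ = v₂ − v₂ₜ = 578.722 m/s ≈ 0.1221 AU/year
(c) ΔV_total = ΔV₁ + ΔV₂ = 1417.21 m/s ≈ 0.299 AU/year

Final answer:
(a) ΔV₁ = 0.1769 AU/year
(b) ΔV₂ = 0.1221 AU/year
(c) ΔV_total = 0.299 AU/year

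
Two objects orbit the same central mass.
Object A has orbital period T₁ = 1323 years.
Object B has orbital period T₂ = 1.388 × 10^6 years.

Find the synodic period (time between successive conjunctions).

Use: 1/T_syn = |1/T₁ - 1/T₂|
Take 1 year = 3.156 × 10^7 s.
T₁ = 1323 years = 4.17539 × 10^10 s
T₂ = 1.388 × 10^6 years = 4.38053 × 10^13 s
1/T₁ = 2.39499 × 10^-11 s⁻¹
1/T₂ = 2.28283 × 10^-14 s⁻¹
|1/T₁ − 1/T₂| = 2.3927 × 10^-11 s⁻¹
T_syn = 1 / |1/T₁ − 1/T₂| = 4.17937 × 10^10 s ≈ 1324 years

Final answer: T_syn = 1324 years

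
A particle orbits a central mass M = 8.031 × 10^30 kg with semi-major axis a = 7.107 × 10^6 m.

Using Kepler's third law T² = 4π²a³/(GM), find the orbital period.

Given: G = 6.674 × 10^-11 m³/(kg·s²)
M = 8.031 × 10^30 kg
GM = G × M = 6.674 × 10^-11 × 8.031 × 10^30 = 5.35989 × 10^20 m³/s²
a = 7.107 × 10^6 m
a³ = 3.58971 × 10^20 m³
T = 2π √(a³/GM) = 2π √((3.58971 × 10^20) / (5.35989 × 10^20)) = 2π × 0.818374 s
T = 5.14199 s ≈ 5.142 seconds

Final answer: 5.142 seconds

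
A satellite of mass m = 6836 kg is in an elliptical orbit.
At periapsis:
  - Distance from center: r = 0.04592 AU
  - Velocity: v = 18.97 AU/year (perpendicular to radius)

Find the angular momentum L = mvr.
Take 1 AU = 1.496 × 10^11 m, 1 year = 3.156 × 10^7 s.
r = 0.04592 AU = 6.86963 × 10^9 m
v = 18.97 AU/year = 89921.2 m/s
vr = 89921.2 × 6.86963 × 10^9 = 6.17725 × 10^14 m²/s
L = m × vr = 6836 × 6.17725 × 10^14 = 4.22277 × 10^18 kg·m²/s ≈ 4.223 × 10^18 kg·m²/s

Final answer: L = 4.223 × 10^18 kg·m²/s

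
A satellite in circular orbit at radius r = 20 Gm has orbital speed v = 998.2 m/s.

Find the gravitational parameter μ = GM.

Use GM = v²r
r = 20 Gm = 2 × 10^10 m
v = 998.2 m/s
v² = 996403 m²/s²
GM = v²r = 996403 × 2 × 10^10 = 1.99281 × 10^16 m³/s²
GM ≈ 1.993 × 10^16 m³/s²

Final answer: GM = 1.993 × 10^16 m³/s²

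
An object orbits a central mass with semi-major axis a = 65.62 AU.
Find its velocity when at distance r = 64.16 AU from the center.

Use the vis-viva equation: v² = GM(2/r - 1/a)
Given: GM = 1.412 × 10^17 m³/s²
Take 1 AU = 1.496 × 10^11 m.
a = 65.62 AU = 9.81675 × 10^12 m
r = 64.16 AU = 9.59834 × 10^12 m
GM = 1.412 × 10^17 m³/s²
2/r − 1/a = 2.08369 × 10^-13 − 1.01867 × 10^-13 = 1.06503 × 10^-13 m⁻¹
v² = GM (2/r − 1/a) = 15038.2 m²/s²
v = 122.63 m/s ≈ 122.6 m/s

Final answer: 122.6 m/s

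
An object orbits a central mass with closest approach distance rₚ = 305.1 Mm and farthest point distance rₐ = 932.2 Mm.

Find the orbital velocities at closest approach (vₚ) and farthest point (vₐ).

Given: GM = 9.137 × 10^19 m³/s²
rₚ = 305.1 Mm = 3.051 × 10^8 m
rₐ = 932.2 Mm = 9.322 × 10^8 m
GM = 9.137 × 10^19 m³/s²
a = (rₚ + rₐ)/2 = 6.1865 × 10^8 m
Vis-viva: v² = GM (2/r − 1/a)
vₚ² = 9.137 × 10^19 × (6.55523 × 10^-9 − 1.61642 × 10^-9) = 4.51259 × 10^11 m²/s²
vₚ = 671758 m/s ≈ 671.8 km/s
vₐ² = 9.137 × 10^19 × (2.14546 × 10^-9 − 1.61642 × 10^-9) = 4.83383 × 10^10 m²/s²
vₐ = 219860 m/s ≈ 219.9 km/s

Final answer: vₚ = 671.8 km/s, vₐ = 219.9 km/s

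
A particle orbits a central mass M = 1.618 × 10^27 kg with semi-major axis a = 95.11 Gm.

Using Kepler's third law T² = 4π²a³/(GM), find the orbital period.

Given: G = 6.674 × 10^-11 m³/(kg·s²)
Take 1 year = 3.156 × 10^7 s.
M = 1.618 × 10^27 kg
GM = G × M = 6.674 × 10^-11 × 1.618 × 10^27 = 1.07985 × 10^17 m³/s²
a = 95.11 Gm = 9.511 × 10^10 m
a³ = 8.60357 × 10^32 m³
T = 2π √(a³/GM) = 2π √((8.60357 × 10^32) / (1.07985 × 10^17)) = 2π × 8.926 × 10^7 s
T = 5.60837 × 10^8 s ≈ 17.77 years

Final answer: 17.77 years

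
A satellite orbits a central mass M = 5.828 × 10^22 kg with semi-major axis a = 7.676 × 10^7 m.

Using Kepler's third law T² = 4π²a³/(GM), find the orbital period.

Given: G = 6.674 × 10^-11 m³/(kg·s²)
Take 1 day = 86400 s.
M = 5.828 × 10^22 kg
GM = G × M = 6.674 × 10^-11 × 5.828 × 10^22 = 3.88961 × 10^12 m³/s²
a = 7.676 × 10^7 m
a³ = 4.52277 × 10^23 m³
T = 2π √(a³/GM) = 2π √((4.52277 × 10^23) / (3.88961 × 10^12)) = 2π × 340996 s
T = 2.14254 × 10^6 s ≈ 24.8 days

Final answer: 24.8 days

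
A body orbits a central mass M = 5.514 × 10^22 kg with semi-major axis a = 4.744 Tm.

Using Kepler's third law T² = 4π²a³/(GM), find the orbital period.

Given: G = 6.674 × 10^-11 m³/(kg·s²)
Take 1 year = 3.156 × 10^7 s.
M = 5.514 × 10^22 kg
GM = G × M = 6.674 × 10^-11 × 5.514 × 10^22 = 3.68004 × 10^12 m³/s²
a = 4.744 Tm = 4.744 × 10^12 m
a³ = 1.06766 × 10^38 m³
T = 2π √(a³/GM) = 2π √((1.06766 × 10^38) / (3.68004 × 10^12)) = 2π × 5.3863 × 10^12 s
T = 3.38431 × 10^13 s ≈ 1.072 × 10^6 years

Final answer: 1.072 × 10^6 years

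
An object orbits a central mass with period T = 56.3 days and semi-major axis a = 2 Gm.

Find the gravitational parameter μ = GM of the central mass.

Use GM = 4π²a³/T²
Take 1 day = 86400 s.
T = 56.3 days = 4.86432 × 10^6 s
a = 2 Gm = 2 × 10^9 m
a³ = 8 × 10^27 m³
T² = 2.36616 × 10^13 s²
GM = 4π² × (8 × 10^27) / (2.36616 × 10^13) = 1.33477 × 10^16 m³/s²
GM ≈ 1.335 × 10^16 m³/s²

Final answer: GM = 1.335 × 10^16 m³/s²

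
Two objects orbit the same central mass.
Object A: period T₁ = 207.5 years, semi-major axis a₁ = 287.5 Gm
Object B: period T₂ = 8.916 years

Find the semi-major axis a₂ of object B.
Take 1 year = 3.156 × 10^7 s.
T₁ = 207.5 years = 6.5487 × 10^9 s
T₂ = 8.916 years = 2.81389 × 10^8 s
a₁ = 287.5 Gm = 2.875 × 10^11 m
Kepler's third law: (T₂/T₁)² = (a₂/a₁)³  ⇒  a₂ = a₁ (T₂/T₁)^(2/3)
T₂/T₁ = 0.0429687
(T₂/T₁)^(2/3) = 0.122678
a₂ = 2.875 × 10^11 m × 0.122678 = 3.527 × 10^10 m ≈ 35.27 Gm

Final answer: a₂ = 35.27 Gm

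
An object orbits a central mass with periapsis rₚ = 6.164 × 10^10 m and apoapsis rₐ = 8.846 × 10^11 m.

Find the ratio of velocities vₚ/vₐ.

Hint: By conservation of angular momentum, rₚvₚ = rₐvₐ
rₚ = 6.164 × 10^10 m
rₐ = 8.846 × 10^11 m
rₚvₚ = rₐvₐ  ⇒  vₚ/vₐ = rₐ/rₚ
vₚ/vₐ = (8.846 × 10^11) / (6.164 × 10^10) = 14.3511

Final answer: vₚ/vₐ = 14.35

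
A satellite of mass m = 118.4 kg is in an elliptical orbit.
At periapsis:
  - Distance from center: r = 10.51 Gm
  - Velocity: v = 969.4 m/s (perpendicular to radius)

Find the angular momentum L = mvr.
r = 10.51 Gm = 1.051 × 10^10 m
v = 969.4 m/s
vr = 969.4 × 1.051 × 10^10 = 1.01884 × 10^13 m²/s
L = m × vr = 118.4 × 1.01884 × 10^13 = 1.20631 × 10^15 kg·m²/s ≈ 1.206 × 10^15 kg·m²/s

Final answer: L = 1.206 × 10^15 kg·m²/s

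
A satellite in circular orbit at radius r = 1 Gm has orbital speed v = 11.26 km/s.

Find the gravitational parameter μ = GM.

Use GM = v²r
r = 1 Gm = 1 × 10^9 m
v = 11.26 km/s = 11260 m/s
v² = 1.26788 × 10^8 m²/s²
GM = v²r = 1.26788 × 10^8 × 1 × 10^9 = 1.26788 × 10^17 m³/s²
GM ≈ 1.268 × 10^17 m³/s²

Final answer: GM = 1.268 × 10^17 m³/s²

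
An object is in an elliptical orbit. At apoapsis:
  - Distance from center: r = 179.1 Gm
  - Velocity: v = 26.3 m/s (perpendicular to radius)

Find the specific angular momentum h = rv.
r = 179.1 Gm = 1.791 × 10^11 m
v = 26.3 m/s
h = rv = 1.791 × 10^11 × 26.3 = 4.71033 × 10^12 m²/s ≈ 4.71 × 10^12 m²/s

Final answer: h = 4.71 × 10^12 m²/s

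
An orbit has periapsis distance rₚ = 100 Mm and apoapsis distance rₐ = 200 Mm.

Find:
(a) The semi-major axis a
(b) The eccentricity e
rₚ = 100 Mm = 1 × 10^8 m
rₐ = 200 Mm = 2 × 10^8 m
(a) a = (rₚ + rₐ)/2 = 1.5 × 10^8 m ≈ 150 Mm
(b) e = (rₐ − rₚ)/(rₐ + rₚ) = (1 × 10^8) / (3 × 10^8) = 0.333333

Final answer:
(a) a = 150 Mm
(b) e = 0.3333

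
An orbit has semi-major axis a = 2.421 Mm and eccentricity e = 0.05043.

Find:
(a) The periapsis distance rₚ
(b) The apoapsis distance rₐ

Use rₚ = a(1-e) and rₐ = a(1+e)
a = 2.421 Mm = 2.421 × 10^6 m
e = 0.05043:  1 − e = 0.94957,  1 + e = 1.05043
(a) rₚ = a(1 − e) = 2.421 × 10^6 m × 0.94957 = 2.29891 × 10^6 m ≈ 2.299 Mm
(b) rₐ = a(1 + e) = 2.421 × 10^6 m × 1.05043 = 2.54309 × 10^6 m ≈ 2.543 Mm

Final answer:
(a) rₚ = 2.299 Mm
(b) rₐ = 2.543 Mm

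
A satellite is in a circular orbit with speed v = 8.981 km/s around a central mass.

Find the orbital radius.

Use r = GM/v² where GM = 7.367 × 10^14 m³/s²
v = 8.981 km/s = 8981 m/s
GM = 7.367 × 10^14 m³/s²
v² = 8.06584 × 10^7 m²/s²
r = GM/v² = (7.367 × 10^14) / (8.06584 × 10^7) = 9.13359 × 10^6 m ≈ 9.134 Mm

Final answer: 9.134 Mm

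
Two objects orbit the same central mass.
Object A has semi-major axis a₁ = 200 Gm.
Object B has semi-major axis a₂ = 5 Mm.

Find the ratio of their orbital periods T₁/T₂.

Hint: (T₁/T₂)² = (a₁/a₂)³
a₁ = 200 Gm = 2 × 10^11 m
a₂ = 5 Mm = 5 × 10^6 m
a₁/a₂ = 40000
T₁/T₂ = (a₁/a₂)^(3/2) = (40000)^1.5 = 8 × 10^6

Final answer: T₁/T₂ = 8 × 10^6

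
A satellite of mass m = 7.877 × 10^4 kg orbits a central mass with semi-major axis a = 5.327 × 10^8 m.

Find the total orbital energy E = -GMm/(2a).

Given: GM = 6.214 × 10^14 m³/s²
a = 5.327 × 10^8 m
GM = 6.214 × 10^14 m³/s²
2a = 1.0654 × 10^9 m
GMm = 6.214 × 10^14 × 78770 = 4.89477 × 10^19 m³·kg/s²
E = −GMm/(2a) = -4.5943 × 10^10 J ≈ -45.94 GJ

Final answer: -45.94 GJ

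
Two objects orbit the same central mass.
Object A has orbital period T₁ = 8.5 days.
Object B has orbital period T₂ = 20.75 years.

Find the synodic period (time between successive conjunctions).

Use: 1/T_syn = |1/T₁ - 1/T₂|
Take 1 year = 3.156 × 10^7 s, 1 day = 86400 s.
T₁ = 8.5 days = 734400 s
T₂ = 20.75 years = 6.5487 × 10^8 s
1/T₁ = 1.36166 × 10^-6 s⁻¹
1/T₂ = 1.52702 × 10^-9 s⁻¹
|1/T₁ − 1/T₂| = 1.36013 × 10^-6 s⁻¹
T_syn = 1 / |1/T₁ − 1/T₂| = 735225 s ≈ 8.51 days

Final answer: T_syn = 8.51 days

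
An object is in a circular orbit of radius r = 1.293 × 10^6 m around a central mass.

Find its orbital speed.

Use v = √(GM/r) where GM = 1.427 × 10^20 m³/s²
r = 1.293 × 10^6 m
GM = 1.427 × 10^20 m³/s²
GM/r = (1.427 × 10^20) / (1.293 × 10^6) = 1.10363 × 10^14 m²/s²
v = √(GM/r) = 1.05054 × 10^7 m/s ≈ 1.051 × 10^4 km/s

Final answer: 1.051 × 10^4 km/s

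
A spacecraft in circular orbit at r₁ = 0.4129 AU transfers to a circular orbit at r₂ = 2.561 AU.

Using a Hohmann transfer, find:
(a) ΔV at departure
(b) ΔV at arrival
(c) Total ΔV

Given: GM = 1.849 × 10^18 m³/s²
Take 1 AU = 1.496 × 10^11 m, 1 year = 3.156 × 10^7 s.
r₁ = 0.4129 AU = 6.17698 × 10^10 m
r₂ = 2.561 AU = 3.83126 × 10^11 m
GM = 1.849 × 10^18 m³/s²
Transfer ellipse: a_t = (r₁ + r₂)/2 = 2.22448 × 10^11 m
Circular speed at r₁: v₁ = √(GM/r₁) = 5471.17 m/s
Transfer speed at r₁ (periapsis): v₁ₜ = √(GM(2/r₁ − 1/a_t)) = 7180.2 m/s
(a) ΔV₁ = v₁ₜ − v₁ = 1709.03 m/s ≈ 0.3605 AU/year
Circular speed at r₂: v₂ = √(GM/r₂) = 2196.84 m/s
Transfer speed at r₂ (apoapsis): v₂ₜ = √(GM(2/r₂ − 1/a_t)) = 1157.64 m/s
(b) ΔV₂ = v₂ − v₂ₜ = 1039.2 m/s ≈ 0.2192 AU/year
(c) ΔV_total = ΔV₁ + ΔV₂ = 2748.24 m/s ≈ 0.5798 AU/year

Final answer:
(a) ΔV₁ = 0.3605 AU/year
(b) ΔV₂ = 0.2192 AU/year
(c) ΔV_total = 0.5798 AU/year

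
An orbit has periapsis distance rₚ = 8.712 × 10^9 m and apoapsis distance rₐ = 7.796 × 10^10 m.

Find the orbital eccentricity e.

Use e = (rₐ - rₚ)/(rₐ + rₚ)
rₚ = 8.712 × 10^9 m
rₐ = 7.796 × 10^10 m
rₐ − rₚ = 6.9248 × 10^10 m
rₐ + rₚ = 8.6672 × 10^10 m
e = (rₐ − rₚ)/(rₐ + rₚ) = 0.798966

Final answer: e = 0.799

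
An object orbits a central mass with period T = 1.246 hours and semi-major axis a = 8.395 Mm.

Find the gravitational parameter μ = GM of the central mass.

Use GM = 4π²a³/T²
T = 1.246 hours = 4485.6 s
a = 8.395 Mm = 8.395 × 10^6 m
a³ = 5.91646 × 10^20 m³
T² = 2.01206 × 10^7 s²
GM = 4π² × (5.91646 × 10^20) / (2.01206 × 10^7) = 1.16086 × 10^15 m³/s²
GM ≈ 1.161 × 10^15 m³/s²

Final answer: GM = 1.161 × 10^15 m³/s²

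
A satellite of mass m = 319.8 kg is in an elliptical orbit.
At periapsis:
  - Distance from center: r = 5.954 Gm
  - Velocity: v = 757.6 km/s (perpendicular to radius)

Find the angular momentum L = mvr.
r = 5.954 Gm = 5.954 × 10^9 m
v = 757.6 km/s = 757600 m/s
vr = 757600 × 5.954 × 10^9 = 4.51075 × 10^15 m²/s
L = m × vr = 319.8 × 4.51075 × 10^15 = 1.44254 × 10^18 kg·m²/s ≈ 1.443 × 10^18 kg·m²/s

Final answer: L = 1.443 × 10^18 kg·m²/s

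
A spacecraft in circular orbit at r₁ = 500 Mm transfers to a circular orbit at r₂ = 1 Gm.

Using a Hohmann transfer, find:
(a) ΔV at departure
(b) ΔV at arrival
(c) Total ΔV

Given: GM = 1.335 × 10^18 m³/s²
r₁ = 500 Mm = 5 × 10^8 m
r₂ = 1 Gm = 1 × 10^9 m
GM = 1.335 × 10^18 m³/s²
Transfer ellipse: a_t = (r₁ + r₂)/2 = 7.5 × 10^8 m
Circular speed at r₁: v₁ = √(GM/r₁) = 51672 m/s
Transfer speed at r₁ (periapsis): v₁ₜ = √(GM(2/r₁ − 1/a_t)) = 59665.7 m/s
(a) ΔV₁ = v₁ₜ − v₁ = 7993.69 m/s ≈ 7.994 km/s
Circular speed at r₂: v₂ = √(GM/r₂) = 36537.7 m/s
Transfer speed at r₂ (apoapsis): v₂ₜ = √(GM(2/r₂ − 1/a_t)) = 29832.9 m/s
(b) ΔV₂ = v₂ − v₂ₜ = 6704.78 m/s ≈ 6.705 km/s
(c) ΔV_total = ΔV₁ + ΔV₂ = 14698.5 m/s ≈ 14.7 km/s

Final answer:
(a) ΔV₁ = 7.994 km/s
(b) ΔV₂ = 6.705 km/s
(c) ΔV_total = 14.7 km/s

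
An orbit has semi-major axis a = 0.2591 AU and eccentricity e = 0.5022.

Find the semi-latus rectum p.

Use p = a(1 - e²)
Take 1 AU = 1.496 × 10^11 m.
a = 0.2591 AU = 3.87614 × 10^10 m
e = 0.5022,  e² = 0.252205,  1 − e² = 0.747795
p = a(1 − e²) = 3.87614 × 10^10 m × 0.747795 = 2.89856 × 10^10 m ≈ 0.1938 AU

Final answer: p = 0.1938 AU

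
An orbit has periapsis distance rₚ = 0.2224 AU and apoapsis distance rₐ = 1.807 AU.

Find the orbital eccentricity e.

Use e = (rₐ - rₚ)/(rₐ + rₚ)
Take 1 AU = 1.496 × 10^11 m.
rₚ = 0.2224 AU = 3.3271 × 10^10 m
rₐ = 1.807 AU = 2.70327 × 10^11 m
rₐ − rₚ = 2.37056 × 10^11 m
rₐ + rₚ = 3.03598 × 10^11 m
e = (rₐ − rₚ)/(rₐ + rₚ) = 0.780822

Final answer: e = 0.7808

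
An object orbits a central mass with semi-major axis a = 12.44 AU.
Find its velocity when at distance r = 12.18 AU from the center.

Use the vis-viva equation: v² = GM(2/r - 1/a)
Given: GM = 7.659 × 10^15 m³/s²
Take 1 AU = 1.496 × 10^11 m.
a = 12.44 AU = 1.86102 × 10^12 m
r = 12.18 AU = 1.82213 × 10^12 m
GM = 7.659 × 10^15 m³/s²
2/r − 1/a = 1.09762 × 10^-12 − 5.37339 × 10^-13 = 5.60279 × 10^-13 m⁻¹
v² = GM (2/r − 1/a) = 4291.18 m²/s²
v = 65.5071 m/s ≈ 65.51 m/s

Final answer: 65.51 m/s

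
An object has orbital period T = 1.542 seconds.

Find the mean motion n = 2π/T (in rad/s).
T = 1.542 seconds
n = 2π / 1.542 s = 4.0747 rad/s ≈ 4.075 rad/s

Final answer: n = 4.075 rad/s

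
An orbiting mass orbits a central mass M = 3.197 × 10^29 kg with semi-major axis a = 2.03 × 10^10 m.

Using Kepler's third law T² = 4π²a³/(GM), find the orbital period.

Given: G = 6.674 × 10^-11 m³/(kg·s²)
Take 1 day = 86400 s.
M = 3.197 × 10^29 kg
GM = G × M = 6.674 × 10^-11 × 3.197 × 10^29 = 2.13368 × 10^19 m³/s²
a = 2.03 × 10^10 m
a³ = 8.36543 × 10^30 m³
T = 2π √(a³/GM) = 2π √((8.36543 × 10^30) / (2.13368 × 10^19)) = 2π × 626152 s
T = 3.93423 × 10^6 s ≈ 45.54 days

Final answer: 45.54 days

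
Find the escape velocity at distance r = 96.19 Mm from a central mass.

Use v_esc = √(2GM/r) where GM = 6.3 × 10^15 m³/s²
r = 96.19 Mm = 9.619 × 10^7 m
GM = 6.3 × 10^15 m³/s²
2GM/r = 2 × (6.3 × 10^15) / (9.619 × 10^7) = 1.30991 × 10^8 m²/s²
v_esc = √(2GM/r) = 11445.1 m/s ≈ 11.45 km/s

Final answer: 11.45 km/s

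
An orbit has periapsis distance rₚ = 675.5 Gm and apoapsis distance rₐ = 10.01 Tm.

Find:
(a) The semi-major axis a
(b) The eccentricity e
rₚ = 675.5 Gm = 6.755 × 10^11 m
rₐ = 10.01 Tm = 1.001 × 10^13 m
(a) a = (rₚ + rₐ)/2 = 5.34275 × 10^12 m ≈ 5.343 Tm
(b) e = (rₐ − rₚ)/(rₐ + rₚ) = (9.3345 × 10^12) / (1.06855 × 10^13) = 0.873567

Final answer:
(a) a = 5.343 Tm
(b) e = 0.8736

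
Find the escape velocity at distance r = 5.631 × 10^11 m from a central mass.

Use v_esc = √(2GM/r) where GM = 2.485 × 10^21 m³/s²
r = 5.631 × 10^11 m
GM = 2.485 × 10^21 m³/s²
2GM/r = 2 × (2.485 × 10^21) / (5.631 × 10^11) = 8.82614 × 10^9 m²/s²
v_esc = √(2GM/r) = 93947.5 m/s ≈ 93.95 km/s

Final answer: 93.95 km/s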